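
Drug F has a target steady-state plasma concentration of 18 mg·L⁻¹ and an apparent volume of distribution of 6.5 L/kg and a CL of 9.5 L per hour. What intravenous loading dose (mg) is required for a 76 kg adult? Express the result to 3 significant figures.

8890 mg

Vd = 6.5 L/kg × 76 kg = 494.0 L
LD = Vd × C = 494.0 × 18.00 = 8892 mg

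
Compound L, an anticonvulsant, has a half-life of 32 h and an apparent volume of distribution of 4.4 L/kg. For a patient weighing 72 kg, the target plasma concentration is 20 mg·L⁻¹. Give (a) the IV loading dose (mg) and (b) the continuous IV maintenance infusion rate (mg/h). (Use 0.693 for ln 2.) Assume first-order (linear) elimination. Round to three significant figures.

(a) 6340 mg; (b) 137 mg/h

Total Vd = 4.4 × 72 = 316.8 L
LD = Vd × C = 316.8 × 20 = 6336 mg
CL = 0.693 × Vd / t½ = 0.693 × 316.8 / 32 = 6.861 L/h
Infusion rate = CL × Css = 6.861 × 20 = 137.2 mg/h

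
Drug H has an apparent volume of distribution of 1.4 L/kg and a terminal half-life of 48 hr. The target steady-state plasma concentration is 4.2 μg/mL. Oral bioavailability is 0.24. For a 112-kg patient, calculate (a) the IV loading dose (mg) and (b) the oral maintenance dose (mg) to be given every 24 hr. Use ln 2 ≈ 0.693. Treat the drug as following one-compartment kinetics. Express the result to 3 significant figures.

Vd = 1.4 L/kg × 112 kg = 156.8 L
LD = Vd × C = 156.8 × 4.2 = 658.6 mg
CL = 0.693 × Vd / t½ = 0.693 × 156.8 / 48 = 2.264 L/h
D = CL × Css × τ / F = 2.264 × 4.2 × 24 / 0.24 = 950.9 mg

(a) 659 mg; (b) 951 mg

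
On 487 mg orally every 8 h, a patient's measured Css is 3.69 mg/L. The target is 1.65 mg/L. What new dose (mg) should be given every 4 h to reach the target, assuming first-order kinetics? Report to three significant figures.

109 mg

With linear kinetics, Css is proportional to dose rate (D/τ) at fixed clearance.
D₂ = D₁ × (Css,target / Css,current) × (τ₂/τ₁) = 487 × (1.65/3.69) × (4/8) = 108.9 mg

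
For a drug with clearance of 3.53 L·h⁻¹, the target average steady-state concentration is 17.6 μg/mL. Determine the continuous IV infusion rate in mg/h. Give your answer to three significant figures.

62.1 mg/h

At steady state, infusion rate equals elimination rate: rate in = CL × Css.
Infusion rate = CL · Css = 3.530 L/h × 17.6 mg/L = 62.13 mg/h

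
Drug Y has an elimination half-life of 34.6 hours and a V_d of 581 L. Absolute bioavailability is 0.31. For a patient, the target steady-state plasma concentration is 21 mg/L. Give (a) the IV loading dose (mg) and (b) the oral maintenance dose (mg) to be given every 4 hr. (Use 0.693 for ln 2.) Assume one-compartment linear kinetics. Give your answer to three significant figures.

(a) 12200 mg; (b) 3150 mg

LD = Vd × C = 581.0 × 21 = 12200 mg
CL = 0.693 × Vd / t½ = 0.693 × 581.0 / 34.6 = 11.64 L/h
D = CL × Css × τ / F = 11.64 × 21 × 4 / 0.31 = 3154 mg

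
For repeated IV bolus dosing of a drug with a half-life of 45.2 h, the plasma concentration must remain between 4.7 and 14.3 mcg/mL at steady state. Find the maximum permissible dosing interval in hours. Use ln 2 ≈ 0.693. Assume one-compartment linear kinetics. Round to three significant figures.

k = 0.693 / t½ = 0.693 / 45.2 = 0.01533 h⁻¹
Between IV bolus doses, concentration decays as C = C₀·e^(−kτ), so C_peak/C_trough = e^(kτ).
τ_max = ln(C_peak/C_trough) / k = ln(14.3/4.7) / 0.01533 = 1.113 / 0.01533 = 72.60 h

72.6 h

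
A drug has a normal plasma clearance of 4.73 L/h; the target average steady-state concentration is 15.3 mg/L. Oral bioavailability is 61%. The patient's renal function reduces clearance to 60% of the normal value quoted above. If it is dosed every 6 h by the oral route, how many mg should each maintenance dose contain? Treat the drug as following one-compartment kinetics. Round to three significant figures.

427 mg

Patient clearance = 0.6 × 4.730 = 2.838 L/h
D = CL × Css × τ / F = 2.838 × 15.3 × 6 / 0.61 = 427.1 mg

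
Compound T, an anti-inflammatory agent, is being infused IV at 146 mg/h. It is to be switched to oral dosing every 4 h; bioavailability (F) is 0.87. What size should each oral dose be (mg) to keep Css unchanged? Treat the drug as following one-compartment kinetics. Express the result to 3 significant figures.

To maintain the same Css, the systemic dosing rate must be unchanged: F·D/τ = infusion rate.
D = rate × τ / F = 146 × 4 / 0.87 = 671.3 mg

671 mg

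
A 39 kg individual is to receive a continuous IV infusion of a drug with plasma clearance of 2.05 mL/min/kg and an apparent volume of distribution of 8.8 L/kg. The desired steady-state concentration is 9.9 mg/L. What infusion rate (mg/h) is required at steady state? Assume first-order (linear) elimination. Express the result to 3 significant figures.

CL = 2.05 mL/min/kg × 39 kg = 79.95 mL/min = 79.95 × 60/1000 = 4.797 L/h
Vd does not affect the maintenance rate; only clearance governs steady-state input.
R₀ = 4.797 × 9.9 = 47.49 mg/h

47.5 mg/h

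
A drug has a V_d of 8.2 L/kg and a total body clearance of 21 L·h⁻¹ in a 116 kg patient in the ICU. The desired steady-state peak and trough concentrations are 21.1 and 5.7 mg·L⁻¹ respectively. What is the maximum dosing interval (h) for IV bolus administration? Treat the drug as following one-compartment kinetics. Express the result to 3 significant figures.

59.3 h

Vd = 8.2 L/kg × 116 kg = 951.2 L
k = CL / Vd = 21.00 / 951.2 = 0.02208 h⁻¹
Between IV bolus doses, concentration decays as C = C₀·e^(−kτ), so C_peak/C_trough = e^(kτ).
τ_max = ln(C_peak/C_trough) / k = ln(21.1/5.7) / 0.02208 = 1.309 / 0.02208 = 59.28 h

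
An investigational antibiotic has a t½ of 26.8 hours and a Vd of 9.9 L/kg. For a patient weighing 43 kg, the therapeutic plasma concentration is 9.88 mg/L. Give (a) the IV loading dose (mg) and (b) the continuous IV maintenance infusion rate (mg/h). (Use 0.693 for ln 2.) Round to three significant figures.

(a) 4210 mg; (b) 109 mg/h

Vd(total) = 43 kg × 9.9 L/kg = 425.7 L
LD = Vd × C = 425.7 × 9.88 = 4206 mg
CL = 0.693 × Vd / t½ = 0.693 × 425.7 / 26.8 = 11.01 L/h
Infusion rate = CL × Css = 11.01 × 9.88 = 108.8 mg/h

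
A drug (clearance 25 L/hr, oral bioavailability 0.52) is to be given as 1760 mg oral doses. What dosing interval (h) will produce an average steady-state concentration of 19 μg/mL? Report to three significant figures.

F·D/τ = CL·Css → τ = F·D / (CL·Css).
τ = 0.52 × 1760 / (25 × 19) = 1.927 h

1.93 h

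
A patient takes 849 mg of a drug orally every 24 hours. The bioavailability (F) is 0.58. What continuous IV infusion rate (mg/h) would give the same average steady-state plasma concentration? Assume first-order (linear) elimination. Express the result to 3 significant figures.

Equivalent systemic input: infusion rate = F·D/τ.
Rate = 0.58 × 849 / 24 = 20.52 mg/h

20.5 mg/h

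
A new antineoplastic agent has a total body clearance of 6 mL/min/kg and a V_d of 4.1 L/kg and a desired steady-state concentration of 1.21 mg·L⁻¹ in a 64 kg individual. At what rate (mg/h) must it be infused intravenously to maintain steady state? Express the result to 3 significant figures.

27.9 mg/h

CL = 6 mL/min/kg × 64 kg = 384.0 mL/min = 384.0 × 60/1000 = 23.04 L/h
Rate = CL × Css = 23.04 × 1.21 = 27.88 mg/h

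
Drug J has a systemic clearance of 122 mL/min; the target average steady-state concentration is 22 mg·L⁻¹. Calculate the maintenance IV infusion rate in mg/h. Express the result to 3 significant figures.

161 mg/h

CL = 122 mL/min × 60/1000 = 7.320 L/h
At steady state, infusion rate equals elimination rate: rate in = CL × Css.
Rate = CL × Css = 7.320 × 22 = 161.0 mg/h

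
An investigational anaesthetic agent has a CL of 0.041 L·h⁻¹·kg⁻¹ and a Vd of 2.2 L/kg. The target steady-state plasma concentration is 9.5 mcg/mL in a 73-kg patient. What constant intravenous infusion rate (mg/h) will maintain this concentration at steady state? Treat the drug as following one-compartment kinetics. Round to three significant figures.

28.4 mg/h

CL = 0.041 L·h⁻¹·kg⁻¹ × 73 kg = 2.993 L/h
Infusion rate = CL · Css = 2.993 L/h × 9.5 mg/L = 28.43 mg/h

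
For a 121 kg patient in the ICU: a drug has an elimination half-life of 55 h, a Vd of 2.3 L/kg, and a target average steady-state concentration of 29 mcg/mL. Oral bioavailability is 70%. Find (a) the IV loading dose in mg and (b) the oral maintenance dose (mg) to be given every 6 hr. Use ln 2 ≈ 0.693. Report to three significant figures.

(a) 8070 mg; (b) 872 mg

Total Vd = 2.3 × 121 = 278.3 L
LD = Vd × C = 278.3 × 29 = 8071 mg
CL = 0.693 × Vd / t½ = 0.693 × 278.3 / 55 = 3.507 L/h
D = CL × Css × τ / F = 3.507 × 29 × 6 / 0.7 = 871.7 mg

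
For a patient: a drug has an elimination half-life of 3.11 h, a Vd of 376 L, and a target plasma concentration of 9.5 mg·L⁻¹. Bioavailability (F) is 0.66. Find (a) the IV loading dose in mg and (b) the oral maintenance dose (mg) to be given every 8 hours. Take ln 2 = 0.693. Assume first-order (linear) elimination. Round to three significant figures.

LD = Vd × C = 376.0 × 9.5 = 3572 mg
CL = 0.693 × Vd / t½ = 0.693 × 376.0 / 3.11 = 83.78 L/h
D = CL × Css × τ / F = 83.78 × 9.5 × 8 / 0.66 = 9647 mg

(a) 3570 mg; (b) 9650 mg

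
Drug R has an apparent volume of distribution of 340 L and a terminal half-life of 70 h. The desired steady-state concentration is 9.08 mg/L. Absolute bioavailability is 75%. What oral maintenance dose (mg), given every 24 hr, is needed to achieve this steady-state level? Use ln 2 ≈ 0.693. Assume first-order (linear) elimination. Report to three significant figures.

978 mg

CL = 0.693 × Vd / t½ = 0.693 × 340.0 / 70 = 3.366 L/h
D = CL × Css × τ / F = 3.366 × 9.08 × 24 / 0.75 = 978.0 mg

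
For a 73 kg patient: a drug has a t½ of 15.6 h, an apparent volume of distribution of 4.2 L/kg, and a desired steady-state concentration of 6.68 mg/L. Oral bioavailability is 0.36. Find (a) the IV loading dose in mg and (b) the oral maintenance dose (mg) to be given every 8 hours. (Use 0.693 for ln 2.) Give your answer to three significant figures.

Vd(total) = 73 kg × 4.2 L/kg = 306.6 L
LD = Vd × C = 306.6 × 6.68 = 2048 mg
CL = 0.693 × Vd / t½ = 0.693 × 306.6 / 15.6 = 13.62 L/h
D = CL × Css × τ / F = 13.62 × 6.68 × 8 / 0.36 = 2022 mg

(a) 2050 mg; (b) 2020 mg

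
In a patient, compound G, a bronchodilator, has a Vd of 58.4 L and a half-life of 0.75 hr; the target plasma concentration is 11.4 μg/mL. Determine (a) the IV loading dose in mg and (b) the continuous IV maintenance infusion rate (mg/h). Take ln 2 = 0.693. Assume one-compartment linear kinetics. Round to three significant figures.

(a) 666 mg; (b) 615 mg/h

LD = Vd × C = 58.40 × 11.4 = 665.8 mg
CL = 0.693 × Vd / t½ = 0.693 × 58.40 / 0.75 = 53.96 L/h
Infusion rate = CL × Css = 53.96 × 11.4 = 615.1 mg/h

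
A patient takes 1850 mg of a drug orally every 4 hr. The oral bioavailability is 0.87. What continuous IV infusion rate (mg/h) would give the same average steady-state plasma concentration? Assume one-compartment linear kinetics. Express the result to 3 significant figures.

Equivalent systemic input: infusion rate = F·D/τ.
Rate = 0.87 × 1850 / 4 = 402.4 mg/h

402 mg/h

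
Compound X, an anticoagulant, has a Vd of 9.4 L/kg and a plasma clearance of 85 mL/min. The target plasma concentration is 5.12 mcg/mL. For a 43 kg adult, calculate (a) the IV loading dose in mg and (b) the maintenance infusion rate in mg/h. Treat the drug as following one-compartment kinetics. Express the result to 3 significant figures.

Vd(total) = 43 kg × 9.4 L/kg = 404.2 L
Loading dose = Vd × C = 404.2 × 5.12 = 2070 mg
Convert clearance: 85 mL/min × 60 min/h ÷ 1000 mL/L = 5.100 L/h
Maintenance: replace elimination → rate = CL × Css = 5.100 × 5.12 = 26.11 mg/h

(a) 2070 mg; (b) 26.1 mg/h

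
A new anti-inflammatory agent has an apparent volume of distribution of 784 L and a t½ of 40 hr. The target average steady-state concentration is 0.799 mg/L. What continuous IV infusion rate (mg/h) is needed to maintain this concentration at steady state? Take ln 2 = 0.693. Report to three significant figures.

k = 0.693/40 = 0.01733 h⁻¹, so CL = k·Vd = 0.01733 × 784.0 = 13.59 L/h
Infusion rate = CL × Css = 13.59 × 0.799 = 10.86 mg/h

10.9 mg/h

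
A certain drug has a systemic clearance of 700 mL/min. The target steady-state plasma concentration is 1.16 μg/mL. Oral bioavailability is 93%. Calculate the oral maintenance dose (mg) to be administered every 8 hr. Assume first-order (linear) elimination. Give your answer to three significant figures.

419 mg

CL = 700 mL/min × 60/1000 = 42.00 L/h
At steady state, dose per interval replaces the amount cleared in that interval: F·D/τ = CL·Css.
D = CL × Css × τ / F = 42.00 × 1.16 × 8 / 0.93 = 419.1 mg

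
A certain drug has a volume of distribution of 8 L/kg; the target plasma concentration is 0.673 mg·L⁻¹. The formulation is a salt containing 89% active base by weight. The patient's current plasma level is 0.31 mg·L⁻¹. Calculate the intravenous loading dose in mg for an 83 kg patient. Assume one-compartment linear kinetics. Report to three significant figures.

Vd = 8 L/kg × 83 kg = 664.0 L
Concentration deficit ΔC = 0.673 − 0.31 = 0.3630 mg/L
LD = Vd × ΔC / S = 664.0 × 0.3630 / 0.89 = 270.8 mg

271 mg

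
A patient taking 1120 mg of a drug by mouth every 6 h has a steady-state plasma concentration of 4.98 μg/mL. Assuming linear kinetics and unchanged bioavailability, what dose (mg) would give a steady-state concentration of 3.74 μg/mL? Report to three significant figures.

With linear kinetics, Css is proportional to dose rate (D/τ) at fixed clearance.
D₂ = D₁ × (Css,target / Css,current) = 1120 × 3.74/4.98 = 841.1 mg

841 mg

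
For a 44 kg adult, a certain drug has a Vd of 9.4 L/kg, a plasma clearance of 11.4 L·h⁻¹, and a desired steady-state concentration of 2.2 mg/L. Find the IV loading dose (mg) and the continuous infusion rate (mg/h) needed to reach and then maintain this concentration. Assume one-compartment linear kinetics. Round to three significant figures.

(a) 910 mg; (b) 25.1 mg/h

Vd = 9.4 L/kg × 44 kg = 413.6 L
Loading dose = Vd × C = 413.6 × 2.2 = 909.9 mg
Maintenance: replace elimination → rate = CL × Css = 11.40 × 2.2 = 25.08 mg/h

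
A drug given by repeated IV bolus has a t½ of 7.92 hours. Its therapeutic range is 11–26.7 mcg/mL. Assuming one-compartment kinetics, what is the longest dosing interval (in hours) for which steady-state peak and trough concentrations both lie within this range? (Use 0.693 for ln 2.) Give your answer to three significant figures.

k = 0.693 / t½ = 0.693 / 7.92 = 0.08750 h⁻¹
Between IV bolus doses, concentration decays as C = C₀·e^(−kτ), so C_peak/C_trough = e^(kτ).
τ_max = ln(C_peak/C_trough) / k = ln(26.7/11) / 0.08750 = 0.8868 / 0.08750 = 10.13 h

10.1 h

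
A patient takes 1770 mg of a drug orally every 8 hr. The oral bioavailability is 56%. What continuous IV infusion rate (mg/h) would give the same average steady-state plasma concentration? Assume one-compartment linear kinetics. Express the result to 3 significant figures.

Equivalent systemic input: infusion rate = F·D/τ.
Rate = 0.56 × 1770 / 8 = 123.9 mg/h

124 mg/h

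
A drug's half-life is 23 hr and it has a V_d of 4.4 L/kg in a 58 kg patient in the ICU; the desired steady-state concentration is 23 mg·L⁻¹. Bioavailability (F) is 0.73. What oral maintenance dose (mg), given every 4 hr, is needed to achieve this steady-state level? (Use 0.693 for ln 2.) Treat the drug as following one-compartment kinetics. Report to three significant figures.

Vd(total) = 58 kg × 4.4 L/kg = 255.2 L
CL = ln 2 · Vd / t½ = 0.693 × 255.2 / 23 = 7.689 L/h
D = CL × Css × τ / F = 7.689 × 23 × 4 / 0.73 = 969.0 mg

969 mg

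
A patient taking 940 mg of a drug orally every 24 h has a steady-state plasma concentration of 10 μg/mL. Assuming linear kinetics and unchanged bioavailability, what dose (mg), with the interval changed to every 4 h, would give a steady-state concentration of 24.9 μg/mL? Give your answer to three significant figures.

390 mg

For first-order elimination, Css ∝ F·D/(CL·τ); F and CL are unchanged, so Css ∝ D/τ.
D₂ = D₁ × (Css,target / Css,current) × (τ₂/τ₁) = 940 × (24.9/10) × (4/24) = 390.1 mg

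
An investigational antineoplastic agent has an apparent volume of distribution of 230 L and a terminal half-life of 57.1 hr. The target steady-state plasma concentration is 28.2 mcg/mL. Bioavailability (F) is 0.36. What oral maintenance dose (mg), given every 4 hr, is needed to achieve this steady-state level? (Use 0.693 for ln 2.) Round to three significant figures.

875 mg

k = 0.693/57.1 = 0.01214 h⁻¹, so CL = k·Vd = 0.01214 × 230.0 = 2.792 L/h
D = CL × Css × τ / F = 2.792 × 28.2 × 4 / 0.36 = 874.8 mg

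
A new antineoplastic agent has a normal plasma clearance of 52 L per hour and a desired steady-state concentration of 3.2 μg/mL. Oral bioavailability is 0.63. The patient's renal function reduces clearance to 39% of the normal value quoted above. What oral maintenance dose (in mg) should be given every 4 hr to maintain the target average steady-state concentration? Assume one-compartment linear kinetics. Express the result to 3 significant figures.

412 mg

Patient clearance = 0.39 × 52.00 = 20.28 L/h
D = CL × Css × τ / F = 20.28 × 3.2 × 4 / 0.63 = 412.0 mg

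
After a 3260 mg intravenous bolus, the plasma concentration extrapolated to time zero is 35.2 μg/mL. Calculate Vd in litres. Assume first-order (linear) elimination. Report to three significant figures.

92.6 L

Immediately after an IV bolus, C₀ = Dose / Vd, so Vd = Dose / C₀.
Vd = 3260 / 35.2 = 92.61 L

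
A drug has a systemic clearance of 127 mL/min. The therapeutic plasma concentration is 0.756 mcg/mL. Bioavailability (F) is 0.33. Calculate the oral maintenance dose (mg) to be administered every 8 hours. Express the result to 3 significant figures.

Convert clearance: 127 mL/min × 60 min/h ÷ 1000 mL/L = 7.620 L/h
D = CL × Css × τ / F = 7.620 × 0.756 × 8 / 0.33 = 139.7 mg

140 mg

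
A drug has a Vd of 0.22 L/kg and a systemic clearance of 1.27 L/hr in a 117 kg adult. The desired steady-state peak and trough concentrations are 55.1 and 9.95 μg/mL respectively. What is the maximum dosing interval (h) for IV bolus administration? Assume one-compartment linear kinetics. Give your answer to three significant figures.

Vd(total) = 117 kg × 0.22 L/kg = 25.74 L
k = CL / Vd = 1.270 / 25.74 = 0.04934 h⁻¹
Between IV bolus doses, concentration decays as C = C₀·e^(−kτ), so C_peak/C_trough = e^(kτ).
τ_max = ln(C_peak/C_trough) / k = ln(55.1/9.95) / 0.04934 = 1.712 / 0.04934 = 34.70 h

34.7 h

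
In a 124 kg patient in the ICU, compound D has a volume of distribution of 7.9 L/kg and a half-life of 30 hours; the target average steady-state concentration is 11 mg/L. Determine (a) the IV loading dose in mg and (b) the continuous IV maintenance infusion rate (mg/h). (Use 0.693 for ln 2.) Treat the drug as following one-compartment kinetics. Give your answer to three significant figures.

(a) 10800 mg; (b) 249 mg/h

Total Vd = 7.9 × 124 = 979.6 L
LD = Vd × C = 979.6 × 11 = 10780 mg
CL = 0.693 × Vd / t½ = 0.693 × 979.6 / 30 = 22.63 L/h
Infusion rate = CL × Css = 22.63 × 11 = 248.9 mg/h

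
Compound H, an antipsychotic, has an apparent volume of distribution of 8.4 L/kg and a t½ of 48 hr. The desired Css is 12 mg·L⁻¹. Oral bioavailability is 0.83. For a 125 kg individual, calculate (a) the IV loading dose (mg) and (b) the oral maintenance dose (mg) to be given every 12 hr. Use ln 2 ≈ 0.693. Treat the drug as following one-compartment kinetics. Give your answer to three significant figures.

(a) 12600 mg; (b) 2630 mg

Vd(total) = 125 kg × 8.4 L/kg = 1050 L
LD = Vd × C = 1050 × 12 = 12600 mg
CL = 0.693 × Vd / t½ = 0.693 × 1050 / 48 = 15.16 L/h
D = CL × Css × τ / F = 15.16 × 12 × 12 / 0.83 = 2630 mg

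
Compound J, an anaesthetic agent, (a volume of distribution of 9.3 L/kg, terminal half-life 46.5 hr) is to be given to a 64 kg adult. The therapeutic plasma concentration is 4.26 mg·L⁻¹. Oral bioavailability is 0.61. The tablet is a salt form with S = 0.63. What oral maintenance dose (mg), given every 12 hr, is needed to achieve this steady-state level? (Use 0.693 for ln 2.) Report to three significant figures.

1180 mg

Total Vd = 9.3 × 64 = 595.2 L
k = 0.693/46.5 = 0.01490 h⁻¹, so CL = k·Vd = 0.01490 × 595.2 = 8.868 L/h
D = CL × Css × τ / F / S = 8.868 × 4.26 × 12 / 0.61 / 0.63 = 1180 mg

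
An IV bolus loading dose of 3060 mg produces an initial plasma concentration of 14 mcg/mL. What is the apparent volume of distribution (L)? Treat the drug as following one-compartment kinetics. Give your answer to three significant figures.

219 L

Immediately after an IV bolus, C₀ = Dose / Vd, so Vd = Dose / C₀.
Vd = 3060 / 14 = 218.6 L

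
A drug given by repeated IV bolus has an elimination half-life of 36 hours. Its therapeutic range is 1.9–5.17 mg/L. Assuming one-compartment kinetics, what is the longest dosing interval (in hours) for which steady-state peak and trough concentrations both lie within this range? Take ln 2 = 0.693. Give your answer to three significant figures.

52.0 h

k = 0.693 / t½ = 0.693 / 36 = 0.01925 h⁻¹
Between IV bolus doses, concentration decays as C = C₀·e^(−kτ), so C_peak/C_trough = e^(kτ).
τ_max = ln(C_peak/C_trough) / k = ln(5.17/1.9) / 0.01925 = 1.001 / 0.01925 = 52.00 h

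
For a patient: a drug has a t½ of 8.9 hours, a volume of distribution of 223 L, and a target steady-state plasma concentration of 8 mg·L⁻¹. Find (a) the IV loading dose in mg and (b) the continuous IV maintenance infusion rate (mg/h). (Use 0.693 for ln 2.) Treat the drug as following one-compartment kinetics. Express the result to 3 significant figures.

LD = Vd × C = 223.0 × 8 = 1784 mg
CL = 0.693 × Vd / t½ = 0.693 × 223.0 / 8.9 = 17.36 L/h
Infusion rate = CL × Css = 17.36 × 8 = 138.9 mg/h

(a) 1780 mg; (b) 139 mg/h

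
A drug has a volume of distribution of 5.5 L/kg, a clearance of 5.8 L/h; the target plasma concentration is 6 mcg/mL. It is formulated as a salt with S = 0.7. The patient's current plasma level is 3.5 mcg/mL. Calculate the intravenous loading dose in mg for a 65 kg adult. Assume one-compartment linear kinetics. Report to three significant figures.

1280 mg

Vd = 5.5 L/kg × 65 kg = 357.5 L
Concentration deficit ΔC = 6 − 3.5 = 2.500 mg/L
LD = Vd × ΔC / S = 357.5 × 2.500 / 0.7 = 1277 mg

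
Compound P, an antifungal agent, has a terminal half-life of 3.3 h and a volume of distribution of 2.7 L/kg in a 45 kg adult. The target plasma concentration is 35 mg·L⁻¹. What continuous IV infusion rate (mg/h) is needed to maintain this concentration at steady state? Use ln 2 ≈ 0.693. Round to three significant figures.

893 mg/h

Vd = 2.7 L/kg × 45 kg = 121.5 L
CL = 0.693 × Vd / t½ = 0.693 × 121.5 / 3.3 = 25.52 L/h
Infusion rate = CL × Css = 25.52 × 35 = 893.2 mg/h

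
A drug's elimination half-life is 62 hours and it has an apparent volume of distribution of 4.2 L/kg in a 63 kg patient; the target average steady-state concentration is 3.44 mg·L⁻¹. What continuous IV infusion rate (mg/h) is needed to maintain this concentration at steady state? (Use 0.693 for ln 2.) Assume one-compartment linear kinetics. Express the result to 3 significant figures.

Total Vd = 4.2 × 63 = 264.6 L
k = 0.693/62 = 0.01118 h⁻¹, so CL = k·Vd = 0.01118 × 264.6 = 2.958 L/h
Infusion rate = CL × Css = 2.958 × 3.44 = 10.18 mg/h

10.2 mg/h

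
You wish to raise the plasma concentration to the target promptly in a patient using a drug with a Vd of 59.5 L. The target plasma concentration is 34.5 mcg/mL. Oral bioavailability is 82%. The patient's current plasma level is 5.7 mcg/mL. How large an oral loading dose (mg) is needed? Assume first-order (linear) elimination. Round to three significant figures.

2090 mg

Concentration deficit ΔC = 34.5 − 5.7 = 28.80 mg/L
LD = Vd × ΔC / F = 59.50 × 28.80 / 0.82 = 2090 mg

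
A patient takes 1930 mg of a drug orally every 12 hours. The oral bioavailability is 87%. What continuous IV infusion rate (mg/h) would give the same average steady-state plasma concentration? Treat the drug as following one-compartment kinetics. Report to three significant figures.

140 mg/h

Equivalent systemic input: infusion rate = F·D/τ.
Rate = 0.87 × 1930 / 12 = 139.9 mg/h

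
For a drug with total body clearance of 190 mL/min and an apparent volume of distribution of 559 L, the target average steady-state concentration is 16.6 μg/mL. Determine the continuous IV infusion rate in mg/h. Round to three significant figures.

Convert clearance: 190 mL/min × 60 min/h ÷ 1000 mL/L = 11.40 L/h
Infusion rate = CL · Css = 11.40 L/h × 16.6 mg/L = 189.2 mg/h

189 mg/h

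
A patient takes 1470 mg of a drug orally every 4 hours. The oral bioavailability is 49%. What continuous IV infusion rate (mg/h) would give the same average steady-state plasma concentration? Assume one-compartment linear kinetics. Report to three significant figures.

Equivalent systemic input: infusion rate = F·D/τ.
Rate = 0.49 × 1470 / 4 = 180.1 mg/h

180 mg/h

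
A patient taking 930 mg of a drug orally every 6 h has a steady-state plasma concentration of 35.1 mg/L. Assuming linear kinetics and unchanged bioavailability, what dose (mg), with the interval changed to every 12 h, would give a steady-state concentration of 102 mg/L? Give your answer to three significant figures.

5410 mg

For first-order elimination, Css ∝ F·D/(CL·τ); F and CL are unchanged, so Css ∝ D/τ.
D₂ = D₁ × (Css,target / Css,current) × (τ₂/τ₁) = 930 × (102/35.1) × (12/6) = 5405 mg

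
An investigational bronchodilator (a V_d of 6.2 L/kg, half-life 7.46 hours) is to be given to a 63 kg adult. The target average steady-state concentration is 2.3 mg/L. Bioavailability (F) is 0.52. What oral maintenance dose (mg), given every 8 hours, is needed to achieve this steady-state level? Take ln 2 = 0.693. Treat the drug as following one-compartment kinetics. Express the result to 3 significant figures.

Total Vd = 6.2 × 63 = 390.6 L
CL = 0.693 × Vd / t½ = 0.693 × 390.6 / 7.46 = 36.28 L/h
D = CL × Css × τ / F = 36.28 × 2.3 × 8 / 0.52 = 1284 mg

1280 mg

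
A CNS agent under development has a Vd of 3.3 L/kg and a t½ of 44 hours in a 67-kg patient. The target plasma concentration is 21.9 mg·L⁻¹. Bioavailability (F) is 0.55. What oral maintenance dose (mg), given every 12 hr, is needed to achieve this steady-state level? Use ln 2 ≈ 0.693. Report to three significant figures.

Vd = 3.3 L/kg × 67 kg = 221.1 L
k = 0.693/44 = 0.01575 h⁻¹, so CL = k·Vd = 0.01575 × 221.1 = 3.482 L/h
D = CL × Css × τ / F = 3.482 × 21.9 × 12 / 0.55 = 1664 mg

1660 mg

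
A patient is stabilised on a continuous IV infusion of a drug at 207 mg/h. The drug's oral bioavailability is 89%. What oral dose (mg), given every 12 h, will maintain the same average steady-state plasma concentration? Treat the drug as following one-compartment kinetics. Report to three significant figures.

To maintain the same Css, the systemic dosing rate must be unchanged: F·D/τ = infusion rate.
D = rate × τ / F = 207 × 12 / 0.89 = 2791 mg

2790 mg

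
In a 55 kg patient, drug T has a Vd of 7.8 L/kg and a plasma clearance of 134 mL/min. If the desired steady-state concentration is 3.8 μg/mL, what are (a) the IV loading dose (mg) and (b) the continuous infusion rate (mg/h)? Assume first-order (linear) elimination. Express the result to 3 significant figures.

(a) 1630 mg; (b) 30.6 mg/h

Total Vd = 7.8 × 55 = 429.0 L
Loading: fill Vd to C_target → 429.0 L × 3.8 mg/L = 1630 mg
CL = 134 mL/min × 60/1000 = 8.040 L/h
Maintenance infusion rate = CL × Css = 8.040 × 3.8 = 30.55 mg/h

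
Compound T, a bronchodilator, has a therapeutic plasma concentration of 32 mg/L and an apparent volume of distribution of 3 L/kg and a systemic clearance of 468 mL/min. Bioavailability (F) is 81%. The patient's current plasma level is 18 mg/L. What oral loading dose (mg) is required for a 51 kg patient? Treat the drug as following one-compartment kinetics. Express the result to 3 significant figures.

2640 mg

Vd = 3 L/kg × 51 kg = 153.0 L
Concentration deficit ΔC = 32 − 18 = 14.00 mg/L
LD = Vd × ΔC / F = 153.0 × 14.00 / 0.81 = 2644 mg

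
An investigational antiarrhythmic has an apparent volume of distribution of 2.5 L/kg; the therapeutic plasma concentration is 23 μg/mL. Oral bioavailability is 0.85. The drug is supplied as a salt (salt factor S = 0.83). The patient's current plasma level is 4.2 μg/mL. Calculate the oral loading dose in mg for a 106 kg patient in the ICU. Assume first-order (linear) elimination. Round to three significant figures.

7060 mg

Vd = 2.5 L/kg × 106 kg = 265.0 L
The loading dose fills Vd to the target concentration.
Concentration deficit ΔC = 23 − 4.2 = 18.80 mg/L
LD = Vd × ΔC / F / S = 265.0 × 18.80 / 0.85 / 0.83 = 7062 mg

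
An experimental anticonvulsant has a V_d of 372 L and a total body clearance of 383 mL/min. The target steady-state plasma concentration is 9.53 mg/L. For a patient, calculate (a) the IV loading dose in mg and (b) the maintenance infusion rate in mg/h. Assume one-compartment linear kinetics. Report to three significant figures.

Loading dose = Vd × C = 372.0 × 9.53 = 3545 mg
CL = 383 mL/min × 60/1000 = 22.98 L/h
Maintenance: replace elimination → rate = CL × Css = 22.98 × 9.53 = 219.0 mg/h

(a) 3550 mg; (b) 219 mg/h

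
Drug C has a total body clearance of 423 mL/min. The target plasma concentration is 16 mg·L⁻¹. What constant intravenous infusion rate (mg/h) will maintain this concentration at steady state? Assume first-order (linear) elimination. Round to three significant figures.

406 mg/h

Convert clearance: 423 mL/min × 60 min/h ÷ 1000 mL/L = 25.38 L/h
R₀ = 25.38 × 16 = 406.1 mg/h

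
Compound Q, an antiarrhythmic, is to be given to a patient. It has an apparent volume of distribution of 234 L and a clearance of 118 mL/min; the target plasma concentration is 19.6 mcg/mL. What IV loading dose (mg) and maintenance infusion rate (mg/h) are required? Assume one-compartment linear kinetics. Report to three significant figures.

Loading dose = Vd × C = 234.0 × 19.6 = 4586 mg
CL = 118 mL/min = 118 × 0.06 = 7.080 L/h
Maintenance infusion rate = CL × Css = 7.080 × 19.6 = 138.8 mg/h

(a) 4590 mg; (b) 139 mg/h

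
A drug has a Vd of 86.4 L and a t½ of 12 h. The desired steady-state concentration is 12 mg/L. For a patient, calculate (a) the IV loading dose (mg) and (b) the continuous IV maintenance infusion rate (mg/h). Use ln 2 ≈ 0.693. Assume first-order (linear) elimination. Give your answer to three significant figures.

(a) 1040 mg; (b) 59.9 mg/h

LD = Vd × C = 86.40 × 12 = 1037 mg
CL = 0.693 × Vd / t½ = 0.693 × 86.40 / 12 = 4.990 L/h
Infusion rate = CL × Css = 4.990 × 12 = 59.88 mg/h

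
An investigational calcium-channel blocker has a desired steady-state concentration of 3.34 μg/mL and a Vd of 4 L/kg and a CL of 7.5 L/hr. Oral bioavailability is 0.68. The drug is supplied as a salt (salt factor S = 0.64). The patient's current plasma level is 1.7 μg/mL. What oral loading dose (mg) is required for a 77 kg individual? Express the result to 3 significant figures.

1160 mg

Vd = 4 L/kg × 77 kg = 308.0 L
Concentration deficit ΔC = 3.34 − 1.7 = 1.640 mg/L
LD = Vd × ΔC / F / S = 308.0 × 1.640 / 0.68 / 0.64 = 1161 mg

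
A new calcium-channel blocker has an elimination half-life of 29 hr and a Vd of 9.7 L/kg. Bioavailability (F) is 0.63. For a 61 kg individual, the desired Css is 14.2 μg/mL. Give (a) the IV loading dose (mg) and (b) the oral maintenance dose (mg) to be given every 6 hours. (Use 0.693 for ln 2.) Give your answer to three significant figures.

Total Vd = 9.7 × 61 = 591.7 L
LD = Vd × C = 591.7 × 14.2 = 8402 mg
CL = 0.693 × Vd / t½ = 0.693 × 591.7 / 29 = 14.14 L/h
D = CL × Css × τ / F = 14.14 × 14.2 × 6 / 0.63 = 1912 mg

(a) 8400 mg; (b) 1910 mg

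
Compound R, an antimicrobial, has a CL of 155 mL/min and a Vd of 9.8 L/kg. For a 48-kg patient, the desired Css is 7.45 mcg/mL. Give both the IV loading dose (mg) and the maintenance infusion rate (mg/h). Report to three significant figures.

(a) 3500 mg; (b) 69.3 mg/h

Vd(total) = 48 kg × 9.8 L/kg = 470.4 L
Loading: fill Vd to C_target → 470.4 L × 7.45 mg/L = 3504 mg
CL = 155 mL/min = 155 × 0.06 = 9.300 L/h
Maintenance: replace elimination → rate = CL × Css = 9.300 × 7.45 = 69.29 mg/h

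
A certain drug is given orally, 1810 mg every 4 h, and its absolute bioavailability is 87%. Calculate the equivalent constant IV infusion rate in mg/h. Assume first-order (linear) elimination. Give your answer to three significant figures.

Equivalent systemic input: infusion rate = F·D/τ.
Rate = 0.87 × 1810 / 4 = 393.7 mg/h

394 mg/h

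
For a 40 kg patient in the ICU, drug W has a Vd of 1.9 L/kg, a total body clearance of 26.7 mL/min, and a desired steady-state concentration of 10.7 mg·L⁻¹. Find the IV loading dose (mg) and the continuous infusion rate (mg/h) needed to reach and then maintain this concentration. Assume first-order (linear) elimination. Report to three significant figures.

Vd = 1.9 L/kg × 40 kg = 76.00 L
LD = Vd · C_target = 76.00 × 10.7 = 813.2 mg
CL = 26.7 mL/min = 26.7 × 0.06 = 1.602 L/h
Infusion rate = 1.602 L/h × 10.7 mg/L = 17.14 mg/h

(a) 813 mg; (b) 17.1 mg/h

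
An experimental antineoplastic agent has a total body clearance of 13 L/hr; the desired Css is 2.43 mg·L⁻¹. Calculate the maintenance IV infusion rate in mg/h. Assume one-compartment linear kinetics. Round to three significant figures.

31.6 mg/h

Infusion rate = CL · Css = 13.00 L/h × 2.43 mg/L = 31.59 mg/h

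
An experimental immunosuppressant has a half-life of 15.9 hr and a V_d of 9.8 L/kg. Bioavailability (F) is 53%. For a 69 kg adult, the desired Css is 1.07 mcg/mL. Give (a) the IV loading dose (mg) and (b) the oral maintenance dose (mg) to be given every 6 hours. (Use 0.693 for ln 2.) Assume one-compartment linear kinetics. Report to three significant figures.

Vd(total) = 69 kg × 9.8 L/kg = 676.2 L
LD = Vd × C = 676.2 × 1.07 = 723.5 mg
CL = 0.693 × Vd / t½ = 0.693 × 676.2 / 15.9 = 29.47 L/h
D = CL × Css × τ / F = 29.47 × 1.07 × 6 / 0.53 = 357.0 mg

(a) 724 mg; (b) 357 mg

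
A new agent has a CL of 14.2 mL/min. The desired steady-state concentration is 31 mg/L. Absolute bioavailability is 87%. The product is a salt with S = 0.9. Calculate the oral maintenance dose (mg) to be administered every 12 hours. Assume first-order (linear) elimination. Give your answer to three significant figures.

405 mg

CL = 14.2 mL/min = 14.2 × 0.06 = 0.8520 L/h
D = CL × Css × τ / F / S = 0.8520 × 31 × 12 / 0.87 / 0.9 = 404.8 mg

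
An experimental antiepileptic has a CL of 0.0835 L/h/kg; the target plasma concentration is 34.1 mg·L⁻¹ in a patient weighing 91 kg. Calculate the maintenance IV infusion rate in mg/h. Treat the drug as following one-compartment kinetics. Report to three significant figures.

259 mg/h

CL = 0.0835 L/h/kg × 91 kg = 7.599 L/h
R₀ = 7.599 × 34.1 = 259.1 mg/h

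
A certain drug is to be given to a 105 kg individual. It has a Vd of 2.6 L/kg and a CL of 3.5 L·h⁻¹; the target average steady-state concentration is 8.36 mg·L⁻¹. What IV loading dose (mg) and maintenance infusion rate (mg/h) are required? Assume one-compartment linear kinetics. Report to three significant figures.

Total Vd = 2.6 × 105 = 273.0 L
Loading: fill Vd to C_target → 273.0 L × 8.36 mg/L = 2282 mg
Infusion rate = 3.500 L/h × 8.36 mg/L = 29.26 mg/h

(a) 2280 mg; (b) 29.3 mg/h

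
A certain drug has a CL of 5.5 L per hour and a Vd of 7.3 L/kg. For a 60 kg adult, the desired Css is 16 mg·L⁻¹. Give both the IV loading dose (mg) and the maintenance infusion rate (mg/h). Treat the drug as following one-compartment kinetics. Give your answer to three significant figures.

Vd(total) = 60 kg × 7.3 L/kg = 438.0 L
Loading dose = Vd × C = 438.0 × 16 = 7008 mg
Infusion rate = 5.500 L/h × 16 mg/L = 88.00 mg/h

(a) 7010 mg; (b) 88.0 mg/h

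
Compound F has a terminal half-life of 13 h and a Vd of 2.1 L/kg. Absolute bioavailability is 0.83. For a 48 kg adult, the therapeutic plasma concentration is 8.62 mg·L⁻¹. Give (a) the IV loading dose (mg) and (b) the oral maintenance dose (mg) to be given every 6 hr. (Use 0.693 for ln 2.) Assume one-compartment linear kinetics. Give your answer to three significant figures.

(a) 869 mg; (b) 335 mg

Total Vd = 2.1 × 48 = 100.8 L
LD = Vd × C = 100.8 × 8.62 = 868.9 mg
CL = 0.693 × Vd / t½ = 0.693 × 100.8 / 13 = 5.373 L/h
D = CL × Css × τ / F = 5.373 × 8.62 × 6 / 0.83 = 334.8 mg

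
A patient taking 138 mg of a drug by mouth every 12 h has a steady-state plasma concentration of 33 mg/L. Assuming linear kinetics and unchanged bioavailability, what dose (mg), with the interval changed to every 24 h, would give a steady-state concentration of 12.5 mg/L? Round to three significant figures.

With linear kinetics, Css is proportional to dose rate (D/τ) at fixed clearance.
D₂ = D₁ × (Css,target / Css,current) × (τ₂/τ₁) = 138 × (12.5/33) × (24/12) = 104.5 mg

105 mg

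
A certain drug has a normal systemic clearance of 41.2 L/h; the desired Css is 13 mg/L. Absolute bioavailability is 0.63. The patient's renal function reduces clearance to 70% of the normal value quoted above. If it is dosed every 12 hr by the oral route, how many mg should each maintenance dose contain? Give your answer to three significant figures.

Patient clearance = 0.7 × 41.20 = 28.84 L/h
D = CL × Css × τ / F = 28.84 × 13 × 12 / 0.63 = 7141 mg

7140 mg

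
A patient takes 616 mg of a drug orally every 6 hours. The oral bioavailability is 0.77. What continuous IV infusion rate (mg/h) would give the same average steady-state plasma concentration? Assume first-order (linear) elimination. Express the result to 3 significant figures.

79.1 mg/h

Equivalent systemic input: infusion rate = F·D/τ.
Rate = 0.77 × 616 / 6 = 79.05 mg/h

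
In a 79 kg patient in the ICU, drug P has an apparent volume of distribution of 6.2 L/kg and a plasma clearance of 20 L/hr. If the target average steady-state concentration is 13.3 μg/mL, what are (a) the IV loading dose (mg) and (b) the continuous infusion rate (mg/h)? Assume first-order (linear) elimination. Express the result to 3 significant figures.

Vd = 6.2 L/kg × 79 kg = 489.8 L
Loading dose = Vd × C = 489.8 × 13.3 = 6514 mg
Maintenance: replace elimination → rate = CL × Css = 20.00 × 13.3 = 266.0 mg/h

(a) 6510 mg; (b) 266 mg/h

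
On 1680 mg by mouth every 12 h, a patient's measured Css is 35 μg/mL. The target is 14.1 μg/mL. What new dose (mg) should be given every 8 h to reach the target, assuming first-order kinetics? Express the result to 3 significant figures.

451 mg

With linear kinetics, Css is proportional to dose rate (D/τ) at fixed clearance.
D₂ = D₁ × (Css,target / Css,current) × (τ₂/τ₁) = 1680 × (14.1/35) × (8/12) = 451.2 mg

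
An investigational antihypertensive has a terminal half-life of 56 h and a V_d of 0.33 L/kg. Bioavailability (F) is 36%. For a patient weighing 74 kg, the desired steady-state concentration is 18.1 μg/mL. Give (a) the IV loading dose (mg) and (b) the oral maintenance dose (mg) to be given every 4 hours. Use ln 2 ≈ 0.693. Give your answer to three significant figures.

Vd = 0.33 L/kg × 74 kg = 24.42 L
LD = Vd × C = 24.42 × 18.1 = 442.0 mg
CL = 0.693 × Vd / t½ = 0.693 × 24.42 / 56 = 0.3022 L/h
D = CL × Css × τ / F = 0.3022 × 18.1 × 4 / 0.36 = 60.78 mg

(a) 442 mg; (b) 60.8 mg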